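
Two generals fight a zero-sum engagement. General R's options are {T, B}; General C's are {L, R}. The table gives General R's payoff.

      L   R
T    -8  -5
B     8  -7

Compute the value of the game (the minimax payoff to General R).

-16/3

Row minima: T → -8, B → -7; maximin = -7.
Column maxima: L → 8, R → -5; minimax = -5.
-7 ≠ -5, so there is no saddle point; optimal play is mixed.
Let General R play T with probability p. Expected payoff against L: (-8)p + 8(1−p) = −16p + 8; against R: (-5)p + (-7)(1−p) = 2p − 7.
Setting these equal: −16p + 8 = 2p − 7 ⇒ −18p = -15 ⇒ p = 5/6, and the value is (-16)·(5/6) + 8 = -16/3.
For General C: with q = P(L), equating T's and B's payoffs gives −3q − 5 = 15q − 7 ⇒ q = 1/9.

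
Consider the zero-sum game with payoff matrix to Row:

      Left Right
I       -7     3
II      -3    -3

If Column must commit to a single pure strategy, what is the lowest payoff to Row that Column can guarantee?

-3

Column maxima: Left → -3, Right → 3.
The smallest of these is -3.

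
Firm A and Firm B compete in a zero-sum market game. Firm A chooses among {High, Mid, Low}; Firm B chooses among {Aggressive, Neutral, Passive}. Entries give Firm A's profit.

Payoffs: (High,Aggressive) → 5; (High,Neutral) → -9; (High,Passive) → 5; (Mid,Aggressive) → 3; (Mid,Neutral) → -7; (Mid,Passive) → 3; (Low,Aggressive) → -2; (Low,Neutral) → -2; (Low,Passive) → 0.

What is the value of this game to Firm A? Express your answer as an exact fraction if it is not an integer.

-2

Row minima: High → -9, Mid → -7, Low → -2; maximin = -2.
Column maxima: Aggressive → 5, Neutral → -2, Passive → 5; minimax = -2.
Since maximin = minimax = -2, there is a saddle point and the value is -2.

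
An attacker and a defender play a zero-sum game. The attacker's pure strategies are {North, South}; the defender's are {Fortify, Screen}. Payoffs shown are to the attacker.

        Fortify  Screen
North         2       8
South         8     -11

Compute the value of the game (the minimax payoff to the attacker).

86/25

Row minima: North → 2, South → -11; maximin = 2.
Column maxima: Fortify → 8, Screen → 8; minimax = 8.
2 ≠ 8, so there is no saddle point; optimal play is mixed.
Let the attacker play North with probability p. Expected payoff against Fortify: 2p + 8(1−p) = −6p + 8; against Screen: 8p + (-11)(1−p) = 19p − 11.
Setting these equal: −6p + 8 = 19p − 11 ⇒ −25p = -19 ⇒ p = 19/25, and the value is (-6)·(19/25) + 8 = 86/25.
For the defender: with q = P(Fortify), equating North's and South's payoffs gives −6q + 8 = 19q − 11 ⇒ q = 19/25.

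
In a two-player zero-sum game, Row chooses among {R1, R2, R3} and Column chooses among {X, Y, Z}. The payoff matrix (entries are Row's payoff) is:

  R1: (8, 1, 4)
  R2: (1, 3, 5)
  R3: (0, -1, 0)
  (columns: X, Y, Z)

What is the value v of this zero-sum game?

23/9

Row minima: R1 → 1, R2 → 1, R3 → -1; maximin = 1.
Column maxima: X → 8, Y → 3, Z → 5; minimax = 3.
1 ≠ 3, so there is no saddle point; optimal play is mixed.
R3 is strictly dominated by R1, so Row never plays it.
Z is strictly dominated by Y (it gives Row strictly more in every row), so Column never plays it.
On the remaining 2×2 (R1, R2 vs X, Y):
Let Row play R1 with probability p. Expected payoff against X: 8p + 1(1−p) = 7p + 1; against Y: 1p + 3(1−p) = −2p + 3.
Setting these equal: 7p + 1 = −2p + 3 ⇒ 9p = 2 ⇒ p = 2/9, and the value is (7)·(2/9) + 1 = 23/9.
For Column: with q = P(X), equating R1's and R2's payoffs gives 7q + 1 = −2q + 3 ⇒ q = 2/9.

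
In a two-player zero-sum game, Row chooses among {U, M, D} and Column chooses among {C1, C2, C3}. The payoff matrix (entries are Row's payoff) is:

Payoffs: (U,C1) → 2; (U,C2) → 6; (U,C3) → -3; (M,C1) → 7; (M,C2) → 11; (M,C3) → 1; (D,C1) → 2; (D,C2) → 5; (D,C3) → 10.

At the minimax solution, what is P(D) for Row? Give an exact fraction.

3/7

Row minima: U → -3, M → 1, D → 2; maximin = 2.
Column maxima: C1 → 7, C2 → 11, C3 → 10; minimax = 7.
2 ≠ 7, so there is no saddle point; optimal play is mixed.
U is strictly dominated by M, so Row never plays it.
C2 is strictly dominated by C1 (it gives Row strictly more in every row), so Column never plays it.
On the remaining 2×2 (M, D vs C1, C3):
Let Row play M with probability p. Expected payoff against C1: 7p + 2(1−p) = 5p + 2; against C3: 1p + 10(1−p) = −9p + 10.
Setting these equal: 5p + 2 = −9p + 10 ⇒ 14p = 8 ⇒ p = 4/7, and the value is (5)·(4/7) + 2 = 34/7.
For Column: with q = P(C1), equating M's and D's payoffs gives 6q + 1 = −8q + 10 ⇒ q = 9/14.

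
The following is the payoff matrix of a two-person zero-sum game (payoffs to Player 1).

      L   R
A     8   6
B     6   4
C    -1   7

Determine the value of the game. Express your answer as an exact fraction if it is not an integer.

31/5

Row minima: A → 6, B → 4, C → -1; maximin = 6.
Column maxima: L → 8, R → 7; minimax = 7.
6 ≠ 7, so there is no saddle point; optimal play is mixed.
B is strictly dominated by A, so Player 1 never plays it.
On the remaining 2×2 (A, C vs L, R):
Let Player 1 play A with probability p. Expected payoff against L: 8p + (-1)(1−p) = 9p − 1; against R: 6p + 7(1−p) = −p + 7.
Setting these equal: 9p − 1 = −p + 7 ⇒ 10p = 8 ⇒ p = 4/5, and the value is (9)·(4/5) − 1 = 31/5.
For Player 2: with q = P(L), equating A's and C's payoffs gives 2q + 6 = −8q + 7 ⇒ q = 1/10.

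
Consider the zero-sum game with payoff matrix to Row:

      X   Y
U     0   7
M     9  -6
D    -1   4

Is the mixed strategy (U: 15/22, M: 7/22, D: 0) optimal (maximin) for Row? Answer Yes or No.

Yes

Against X this mix gives (15/22)·0 + (7/22)·9 = 63/22.
Against Y this mix gives (15/22)·7 + (7/22)·(-6) = 63/22.
All of Column's active replies (X, Y) yield 63/22, and no column does worse for Row. The mix makes Column indifferent and guarantees 63/22, so it is optimal.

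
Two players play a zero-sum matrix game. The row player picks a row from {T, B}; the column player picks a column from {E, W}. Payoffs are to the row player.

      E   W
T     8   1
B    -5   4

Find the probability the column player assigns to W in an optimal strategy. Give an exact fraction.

Row minima: T → 1, B → -5; maximin = 1.
Column maxima: E → 8, W → 4; minimax = 4.
1 ≠ 4, so there is no saddle point; optimal play is mixed.
Let the row player play T with probability p. Expected payoff against E: 8p + (-5)(1−p) = 13p − 5; against W: 1p + 4(1−p) = −3p + 4.
Setting these equal: 13p − 5 = −3p + 4 ⇒ 16p = 9 ⇒ p = 9/16, and the value is (13)·(9/16) − 5 = 37/16.
For the column player: with q = P(E), equating T's and B's payoffs gives 7q + 1 = −9q + 4 ⇒ q = 3/16.

13/16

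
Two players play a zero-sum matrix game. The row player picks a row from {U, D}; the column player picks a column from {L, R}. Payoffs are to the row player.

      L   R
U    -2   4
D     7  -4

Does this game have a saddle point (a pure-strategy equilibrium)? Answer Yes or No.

No

Row minima: U → -2, D → -4; maximin = -2.
Column maxima: L → 7, R → 4; minimax = 4.
-2 ≠ 4, so no pure-strategy equilibrium exists.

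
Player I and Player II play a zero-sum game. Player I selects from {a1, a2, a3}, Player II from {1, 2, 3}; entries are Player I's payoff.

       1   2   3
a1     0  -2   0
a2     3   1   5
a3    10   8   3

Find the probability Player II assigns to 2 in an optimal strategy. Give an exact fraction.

Row minima: a1 → -2, a2 → 1, a3 → 3; maximin = 3.
Column maxima: 1 → 10, 2 → 8, 3 → 5; minimax = 5.
3 ≠ 5, so there is no saddle point; optimal play is mixed.
a1 is strictly dominated by a2, so Player I never plays it.
1 is strictly dominated by 2 (it gives Player I strictly more in every row), so Player II never plays it.
On the remaining 2×2 (a2, a3 vs 2, 3):
Let Player I play a2 with probability p. Expected payoff against 2: 1p + 8(1−p) = −7p + 8; against 3: 5p + 3(1−p) = 2p + 3.
Setting these equal: −7p + 8 = 2p + 3 ⇒ −9p = -5 ⇒ p = 5/9, and the value is (-7)·(5/9) + 8 = 37/9.
For Player II: with q = P(2), equating a2's and a3's payoffs gives −4q + 5 = 5q + 3 ⇒ q = 2/9.

2/9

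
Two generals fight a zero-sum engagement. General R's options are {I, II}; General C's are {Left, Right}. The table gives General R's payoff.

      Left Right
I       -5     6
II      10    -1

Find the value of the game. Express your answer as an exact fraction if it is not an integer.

5/2

Row minima: I → -5, II → -1; maximin = -1.
Column maxima: Left → 10, Right → 6; minimax = 6.
-1 ≠ 6, so there is no saddle point; optimal play is mixed.
Let General R play I with probability p. Expected payoff against Left: (-5)p + 10(1−p) = −15p + 10; against Right: 6p + (-1)(1−p) = 7p − 1.
Setting these equal: −15p + 10 = 7p − 1 ⇒ −22p = -11 ⇒ p = 1/2, and the value is (-15)·(1/2) + 10 = 5/2.
For General C: with q = P(Left), equating I's and II's payoffs gives −11q + 6 = 11q − 1 ⇒ q = 7/22.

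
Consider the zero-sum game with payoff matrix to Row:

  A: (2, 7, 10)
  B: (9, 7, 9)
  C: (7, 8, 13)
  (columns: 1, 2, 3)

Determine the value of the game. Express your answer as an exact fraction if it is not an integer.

Row minima: A → 2, B → 7, C → 7; maximin = 7.
Column maxima: 1 → 9, 2 → 8, 3 → 13; minimax = 8.
7 ≠ 8, so there is no saddle point; optimal play is mixed.
A is strictly dominated by C, so Row never plays it.
3 is strictly dominated by 2 (it gives Row strictly more in every row), so Column never plays it.
On the remaining 2×2 (B, C vs 1, 2):
Let Row play B with probability p. Expected payoff against 1: 9p + 7(1−p) = 2p + 7; against 2: 7p + 8(1−p) = −p + 8.
Setting these equal: 2p + 7 = −p + 8 ⇒ 3p = 1 ⇒ p = 1/3, and the value is (2)·(1/3) + 7 = 23/3.
For Column: with q = P(1), equating B's and C's payoffs gives 2q + 7 = −q + 8 ⇒ q = 1/3.

23/3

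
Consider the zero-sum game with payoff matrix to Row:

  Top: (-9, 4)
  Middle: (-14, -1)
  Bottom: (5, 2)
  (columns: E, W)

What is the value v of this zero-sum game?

Row minima: Top → -9, Middle → -14, Bottom → 2; maximin = 2.
Column maxima: E → 5, W → 4; minimax = 4.
2 ≠ 4, so there is no saddle point; optimal play is mixed.
Middle is strictly dominated by Top, so Row never plays it.
On the remaining 2×2 (Top, Bottom vs E, W):
Let Row play Top with probability p. Expected payoff against E: (-9)p + 5(1−p) = −14p + 5; against W: 4p + 2(1−p) = 2p + 2.
Setting these equal: −14p + 5 = 2p + 2 ⇒ −16p = -3 ⇒ p = 3/16, and the value is (-14)·(3/16) + 5 = 19/8.
For Column: with q = P(E), equating Top's and Bottom's payoffs gives −13q + 4 = 3q + 2 ⇒ q = 1/8.

19/8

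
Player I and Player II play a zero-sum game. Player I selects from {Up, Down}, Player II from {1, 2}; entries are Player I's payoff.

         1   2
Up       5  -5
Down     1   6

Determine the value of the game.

Row minima: Up → -5, Down → 1; maximin = 1.
Column maxima: 1 → 5, 2 → 6; minimax = 5.
1 ≠ 5, so there is no saddle point; optimal play is mixed.
Let Player I play Up with probability p. Expected payoff against 1: 5p + 1(1−p) = 4p + 1; against 2: (-5)p + 6(1−p) = −11p + 6.
Setting these equal: 4p + 1 = −11p + 6 ⇒ 15p = 5 ⇒ p = 1/3, and the value is (4)·(1/3) + 1 = 7/3.
For Player II: with q = P(1), equating Up's and Down's payoffs gives 10q − 5 = −5q + 6 ⇒ q = 11/15.

7/3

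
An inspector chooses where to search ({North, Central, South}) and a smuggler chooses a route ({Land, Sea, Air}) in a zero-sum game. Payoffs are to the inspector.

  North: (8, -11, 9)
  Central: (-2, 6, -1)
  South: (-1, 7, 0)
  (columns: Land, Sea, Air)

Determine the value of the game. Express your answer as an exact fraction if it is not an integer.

5/3

Row minima: North → -11, Central → -2, South → -1; maximin = -1.
Column maxima: Land → 8, Sea → 7, Air → 9; minimax = 7.
-1 ≠ 7, so there is no saddle point; optimal play is mixed.
Central is strictly dominated by South, so the inspector never plays it.
Air is strictly dominated by Land (it gives the inspector strictly more in every row), so the smuggler never plays it.
On the remaining 2×2 (North, South vs Land, Sea):
Let the inspector play North with probability p. Expected payoff against Land: 8p + (-1)(1−p) = 9p − 1; against Sea: (-11)p + 7(1−p) = −18p + 7.
Setting these equal: 9p − 1 = −18p + 7 ⇒ 27p = 8 ⇒ p = 8/27, and the value is (9)·(8/27) − 1 = 5/3.
For the smuggler: with q = P(Land), equating North's and South's payoffs gives 19q − 11 = −8q + 7 ⇒ q = 2/3.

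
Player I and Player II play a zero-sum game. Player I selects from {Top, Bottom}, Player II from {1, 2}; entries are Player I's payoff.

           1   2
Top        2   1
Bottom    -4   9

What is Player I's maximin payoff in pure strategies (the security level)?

Row minima: Top → 1, Bottom → -4.
The best of these is 1.

1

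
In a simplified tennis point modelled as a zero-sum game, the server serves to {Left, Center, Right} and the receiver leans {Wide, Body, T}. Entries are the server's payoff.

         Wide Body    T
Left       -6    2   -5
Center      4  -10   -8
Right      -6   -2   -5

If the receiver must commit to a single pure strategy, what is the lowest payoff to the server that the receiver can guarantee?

-5

Column maxima: Wide → 4, Body → 2, T → -5.
The smallest of these is -5.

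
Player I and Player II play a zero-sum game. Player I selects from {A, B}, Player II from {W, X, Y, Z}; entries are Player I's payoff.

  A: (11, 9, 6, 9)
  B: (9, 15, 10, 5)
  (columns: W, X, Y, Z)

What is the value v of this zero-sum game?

Row minima: A → 6, B → 5; maximin = 6.
Column maxima: W → 11, X → 15, Y → 10, Z → 9; minimax = 9.
6 ≠ 9, so there is no saddle point; optimal play is mixed.
W is strictly dominated by Z (it gives Player I strictly more in every row), so Player II never plays it.
X is strictly dominated by Y (it gives Player I strictly more in every row), so Player II never plays it.
On the remaining 2×2 (A, B vs Y, Z):
Let Player I play A with probability p. Expected payoff against Y: 6p + 10(1−p) = −4p + 10; against Z: 9p + 5(1−p) = 4p + 5.
Setting these equal: −4p + 10 = 4p + 5 ⇒ −8p = -5 ⇒ p = 5/8, and the value is (-4)·(5/8) + 10 = 15/2.
For Player II: with q = P(Y), equating A's and B's payoffs gives −3q + 9 = 5q + 5 ⇒ q = 1/2.

15/2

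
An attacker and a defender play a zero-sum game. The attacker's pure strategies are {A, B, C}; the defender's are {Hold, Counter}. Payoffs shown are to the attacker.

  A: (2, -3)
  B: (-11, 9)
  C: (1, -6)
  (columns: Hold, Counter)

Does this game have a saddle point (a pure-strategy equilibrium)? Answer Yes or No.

No

Row minima: A → -3, B → -11, C → -6; maximin = -3.
Column maxima: Hold → 2, Counter → 9; minimax = 2.
-3 ≠ 2, so no pure-strategy equilibrium exists.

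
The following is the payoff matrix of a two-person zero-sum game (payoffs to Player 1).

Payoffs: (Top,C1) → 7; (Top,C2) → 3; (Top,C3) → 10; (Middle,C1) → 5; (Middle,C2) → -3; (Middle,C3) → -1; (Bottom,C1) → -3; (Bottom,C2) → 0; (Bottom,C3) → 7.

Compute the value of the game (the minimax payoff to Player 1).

Row minima: Top → 3, Middle → -3, Bottom → -3; maximin = 3.
Column maxima: C1 → 7, C2 → 3, C3 → 10; minimax = 3.
Since maximin = minimax = 3, there is a saddle point and the value is 3.

3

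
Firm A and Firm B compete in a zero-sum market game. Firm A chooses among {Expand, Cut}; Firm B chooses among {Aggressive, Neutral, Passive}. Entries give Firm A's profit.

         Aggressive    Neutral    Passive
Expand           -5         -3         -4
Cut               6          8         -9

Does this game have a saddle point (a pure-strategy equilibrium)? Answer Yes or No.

Row minima: Expand → -5, Cut → -9; maximin = -5.
Column maxima: Aggressive → 6, Neutral → 8, Passive → -4; minimax = -4.
-5 ≠ -4, so no pure-strategy equilibrium exists.

No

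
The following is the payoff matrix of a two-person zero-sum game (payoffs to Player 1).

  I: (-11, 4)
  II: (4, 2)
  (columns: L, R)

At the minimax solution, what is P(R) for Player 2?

15/17

Row minima: I → -11, II → 2; maximin = 2.
Column maxima: L → 4, R → 4; minimax = 4.
2 ≠ 4, so there is no saddle point; optimal play is mixed.
Let Player 1 play I with probability p. Expected payoff against L: (-11)p + 4(1−p) = −15p + 4; against R: 4p + 2(1−p) = 2p + 2.
Setting these equal: −15p + 4 = 2p + 2 ⇒ −17p = -2 ⇒ p = 2/17, and the value is (-15)·(2/17) + 4 = 38/17.
For Player 2: with q = P(L), equating I's and II's payoffs gives −15q + 4 = 2q + 2 ⇒ q = 2/17.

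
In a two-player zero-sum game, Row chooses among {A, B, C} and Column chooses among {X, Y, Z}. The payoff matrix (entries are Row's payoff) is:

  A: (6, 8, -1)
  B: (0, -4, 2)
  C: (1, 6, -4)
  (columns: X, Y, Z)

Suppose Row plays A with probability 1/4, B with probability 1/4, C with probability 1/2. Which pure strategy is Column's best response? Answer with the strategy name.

Z

If Column plays X, Row's expected payoff is (1/4)·6 + (1/4)·0 + (1/2)·1 = 2.
If Column plays Y, Row's expected payoff is (1/4)·8 + (1/4)·(-4) + (1/2)·6 = 4.
If Column plays Z, Row's expected payoff is (1/4)·(-1) + (1/4)·2 + (1/2)·(-4) = -7/4.
Column minimizes Row's payoff; the smallest is -7/4, so the best response is Z.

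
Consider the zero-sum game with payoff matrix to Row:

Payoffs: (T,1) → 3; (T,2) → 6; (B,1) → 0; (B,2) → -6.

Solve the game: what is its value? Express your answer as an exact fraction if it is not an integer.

3

Row minima: T → 3, B → -6; maximin = 3.
Column maxima: 1 → 3, 2 → 6; minimax = 3.
Since maximin = minimax = 3, there is a saddle point and the value is 3.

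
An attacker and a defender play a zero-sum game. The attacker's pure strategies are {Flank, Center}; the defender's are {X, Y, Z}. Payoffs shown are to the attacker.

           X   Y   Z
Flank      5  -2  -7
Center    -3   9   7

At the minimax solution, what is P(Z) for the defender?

4/11

Row minima: Flank → -7, Center → -3; maximin = -3.
Column maxima: X → 5, Y → 9, Z → 7; minimax = 5.
-3 ≠ 5, so there is no saddle point; optimal play is mixed.
Y is strictly dominated by Z (it gives the attacker strictly more in every row), so the defender never plays it.
On the remaining 2×2 (Flank, Center vs X, Z):
Let the attacker play Flank with probability p. Expected payoff against X: 5p + (-3)(1−p) = 8p − 3; against Z: (-7)p + 7(1−p) = −14p + 7.
Setting these equal: 8p − 3 = −14p + 7 ⇒ 22p = 10 ⇒ p = 5/11, and the value is (8)·(5/11) − 3 = 7/11.
For the defender: with q = P(X), equating Flank's and Center's payoffs gives 12q − 7 = −10q + 7 ⇒ q = 7/11.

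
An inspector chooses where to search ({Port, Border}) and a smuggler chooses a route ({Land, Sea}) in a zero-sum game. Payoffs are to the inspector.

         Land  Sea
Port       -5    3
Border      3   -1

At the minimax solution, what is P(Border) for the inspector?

Row minima: Port → -5, Border → -1; maximin = -1.
Column maxima: Land → 3, Sea → 3; minimax = 3.
-1 ≠ 3, so there is no saddle point; optimal play is mixed.
Let the inspector play Port with probability p. Expected payoff against Land: (-5)p + 3(1−p) = −8p + 3; against Sea: 3p + (-1)(1−p) = 4p − 1.
Setting these equal: −8p + 3 = 4p − 1 ⇒ −12p = -4 ⇒ p = 1/3, and the value is (-8)·(1/3) + 3 = 1/3.
For the smuggler: with q = P(Land), equating Port's and Border's payoffs gives −8q + 3 = 4q − 1 ⇒ q = 1/3.

2/3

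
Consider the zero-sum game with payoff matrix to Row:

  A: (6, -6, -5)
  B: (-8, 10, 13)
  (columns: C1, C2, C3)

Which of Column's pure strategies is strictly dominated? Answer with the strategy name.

C2 holds Row's payoff strictly below C3 in every row: -6 < -5, 10 < 13.
So C3 is strictly dominated for Column.

C3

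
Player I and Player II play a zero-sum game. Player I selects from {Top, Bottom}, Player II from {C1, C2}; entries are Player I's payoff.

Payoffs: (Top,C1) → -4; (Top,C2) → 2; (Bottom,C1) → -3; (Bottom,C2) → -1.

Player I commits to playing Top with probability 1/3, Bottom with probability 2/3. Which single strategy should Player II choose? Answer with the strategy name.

If Player II plays C1, Player I's expected payoff is (1/3)·(-4) + (2/3)·(-3) = -10/3.
If Player II plays C2, Player I's expected payoff is (1/3)·2 + (2/3)·(-1) = 0.
Player II minimizes Player I's payoff; the smallest is -10/3, so the best response is C1.

C1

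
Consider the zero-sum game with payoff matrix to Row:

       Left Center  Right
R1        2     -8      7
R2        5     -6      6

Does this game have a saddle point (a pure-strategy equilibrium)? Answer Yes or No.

Yes

Row minima: R1 → -8, R2 → -6; maximin = -6.
Column maxima: Left → 5, Center → -6, Right → 7; minimax = -6.
maximin = minimax = -6, so a saddle point exists.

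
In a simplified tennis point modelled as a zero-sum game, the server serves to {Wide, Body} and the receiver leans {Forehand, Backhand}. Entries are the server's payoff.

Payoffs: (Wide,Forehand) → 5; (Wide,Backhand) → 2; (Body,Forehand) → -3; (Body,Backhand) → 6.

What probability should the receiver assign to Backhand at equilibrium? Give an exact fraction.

2/3

Row minima: Wide → 2, Body → -3; maximin = 2.
Column maxima: Forehand → 5, Backhand → 6; minimax = 5.
2 ≠ 5, so there is no saddle point; optimal play is mixed.
Let the server play Wide with probability p. Expected payoff against Forehand: 5p + (-3)(1−p) = 8p − 3; against Backhand: 2p + 6(1−p) = −4p + 6.
Setting these equal: 8p − 3 = −4p + 6 ⇒ 12p = 9 ⇒ p = 3/4, and the value is (8)·(3/4) − 3 = 3.
For the receiver: with q = P(Forehand), equating Wide's and Body's payoffs gives 3q + 2 = −9q + 6 ⇒ q = 1/3.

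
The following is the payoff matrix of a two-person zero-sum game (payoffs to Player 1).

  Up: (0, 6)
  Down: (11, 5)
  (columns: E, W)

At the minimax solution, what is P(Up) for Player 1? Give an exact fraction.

Row minima: Up → 0, Down → 5; maximin = 5.
Column maxima: E → 11, W → 6; minimax = 6.
5 ≠ 6, so there is no saddle point; optimal play is mixed.
Let Player 1 play Up with probability p. Expected payoff against E: 0p + 11(1−p) = −11p + 11; against W: 6p + 5(1−p) = p + 5.
Setting these equal: −11p + 11 = p + 5 ⇒ −12p = -6 ⇒ p = 1/2, and the value is (-11)·(1/2) + 11 = 11/2.
For Player 2: with q = P(E), equating Up's and Down's payoffs gives −6q + 6 = 6q + 5 ⇒ q = 1/12.

1/2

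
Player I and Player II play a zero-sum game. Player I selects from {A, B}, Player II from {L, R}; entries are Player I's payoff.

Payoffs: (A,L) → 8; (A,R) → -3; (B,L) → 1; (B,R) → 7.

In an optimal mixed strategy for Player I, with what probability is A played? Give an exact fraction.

Row minima: A → -3, B → 1; maximin = 1.
Column maxima: L → 8, R → 7; minimax = 7.
1 ≠ 7, so there is no saddle point; optimal play is mixed.
Let Player I play A with probability p. Expected payoff against L: 8p + 1(1−p) = 7p + 1; against R: (-3)p + 7(1−p) = −10p + 7.
Setting these equal: 7p + 1 = −10p + 7 ⇒ 17p = 6 ⇒ p = 6/17, and the value is (7)·(6/17) + 1 = 59/17.
For Player II: with q = P(L), equating A's and B's payoffs gives 11q − 3 = −6q + 7 ⇒ q = 10/17.

6/17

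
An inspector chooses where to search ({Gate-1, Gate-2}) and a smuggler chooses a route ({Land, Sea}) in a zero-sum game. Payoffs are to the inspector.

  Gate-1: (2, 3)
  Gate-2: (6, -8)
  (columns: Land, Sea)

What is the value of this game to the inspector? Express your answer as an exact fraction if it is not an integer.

34/15

Row minima: Gate-1 → 2, Gate-2 → -8; maximin = 2.
Column maxima: Land → 6, Sea → 3; minimax = 3.
2 ≠ 3, so there is no saddle point; optimal play is mixed.
Let the inspector play Gate-1 with probability p. Expected payoff against Land: 2p + 6(1−p) = −4p + 6; against Sea: 3p + (-8)(1−p) = 11p − 8.
Setting these equal: −4p + 6 = 11p − 8 ⇒ −15p = -14 ⇒ p = 14/15, and the value is (-4)·(14/15) + 6 = 34/15.
For the smuggler: with q = P(Land), equating Gate-1's and Gate-2's payoffs gives −q + 3 = 14q − 8 ⇒ q = 11/15.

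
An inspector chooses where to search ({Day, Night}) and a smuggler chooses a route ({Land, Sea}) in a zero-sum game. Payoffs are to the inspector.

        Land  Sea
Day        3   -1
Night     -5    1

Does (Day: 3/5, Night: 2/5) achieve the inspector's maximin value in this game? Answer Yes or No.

Yes

Against Land this mix gives (3/5)·3 + (2/5)·(-5) = -1/5.
Against Sea this mix gives (3/5)·(-1) + (2/5)·1 = -1/5.
All of the smuggler's active replies (Land, Sea) yield -1/5, and no column does worse for the inspector. The mix makes the smuggler indifferent and guarantees -1/5, so it is optimal.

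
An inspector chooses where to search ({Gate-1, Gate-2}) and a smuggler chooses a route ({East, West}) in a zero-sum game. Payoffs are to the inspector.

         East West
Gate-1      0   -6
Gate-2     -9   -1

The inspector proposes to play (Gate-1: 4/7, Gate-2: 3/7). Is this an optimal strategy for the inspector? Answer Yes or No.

Yes

Against East this mix gives (4/7)·0 + (3/7)·(-9) = -27/7.
Against West this mix gives (4/7)·(-6) + (3/7)·(-1) = -27/7.
All of the smuggler's active replies (East, West) yield -27/7, and no column does worse for the inspector. The mix makes the smuggler indifferent and guarantees -27/7, so it is optimal.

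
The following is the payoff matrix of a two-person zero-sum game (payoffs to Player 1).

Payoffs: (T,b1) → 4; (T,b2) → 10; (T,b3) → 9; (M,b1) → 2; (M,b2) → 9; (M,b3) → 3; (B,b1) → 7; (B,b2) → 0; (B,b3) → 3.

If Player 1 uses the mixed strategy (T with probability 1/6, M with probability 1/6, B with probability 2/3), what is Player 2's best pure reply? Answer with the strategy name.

b2

If Player 2 plays b1, Player 1's expected payoff is (1/6)·4 + (1/6)·2 + (2/3)·7 = 17/3.
If Player 2 plays b2, Player 1's expected payoff is (1/6)·10 + (1/6)·9 + (2/3)·0 = 19/6.
If Player 2 plays b3, Player 1's expected payoff is (1/6)·9 + (1/6)·3 + (2/3)·3 = 4.
Player 2 minimizes Player 1's payoff; the smallest is 19/6, so the best response is b2.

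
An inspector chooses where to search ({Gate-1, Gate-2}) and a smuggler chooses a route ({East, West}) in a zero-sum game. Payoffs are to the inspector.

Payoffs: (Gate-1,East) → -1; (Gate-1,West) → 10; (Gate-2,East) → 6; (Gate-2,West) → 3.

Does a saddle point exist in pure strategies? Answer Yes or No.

Row minima: Gate-1 → -1, Gate-2 → 3; maximin = 3.
Column maxima: East → 6, West → 10; minimax = 6.
3 ≠ 6, so no pure-strategy equilibrium exists.

No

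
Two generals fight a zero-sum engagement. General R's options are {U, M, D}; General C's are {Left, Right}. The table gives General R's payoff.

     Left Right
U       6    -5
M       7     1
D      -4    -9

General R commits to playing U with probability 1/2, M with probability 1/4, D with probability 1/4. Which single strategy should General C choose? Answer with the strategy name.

If General C plays Left, General R's expected payoff is (1/2)·6 + (1/4)·7 + (1/4)·(-4) = 15/4.
If General C plays Right, General R's expected payoff is (1/2)·(-5) + (1/4)·1 + (1/4)·(-9) = -9/2.
General C minimizes General R's payoff; the smallest is -9/2, so the best response is Right.

Right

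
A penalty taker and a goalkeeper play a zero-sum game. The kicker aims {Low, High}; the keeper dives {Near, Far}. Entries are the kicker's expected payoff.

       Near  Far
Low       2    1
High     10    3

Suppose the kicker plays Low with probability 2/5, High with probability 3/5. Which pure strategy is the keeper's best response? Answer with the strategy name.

Far

If the keeper plays Near, the kicker's expected payoff is (2/5)·2 + (3/5)·10 = 34/5.
If the keeper plays Far, the kicker's expected payoff is (2/5)·1 + (3/5)·3 = 11/5.
The keeper minimizes the kicker's payoff; the smallest is 11/5, so the best response is Far.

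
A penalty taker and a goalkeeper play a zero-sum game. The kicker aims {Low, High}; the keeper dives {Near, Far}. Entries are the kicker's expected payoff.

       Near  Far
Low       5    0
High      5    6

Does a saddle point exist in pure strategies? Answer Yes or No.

Row minima: Low → 0, High → 5; maximin = 5.
Column maxima: Near → 5, Far → 6; minimax = 5.
maximin = minimax = 5, so a saddle point exists.

Yes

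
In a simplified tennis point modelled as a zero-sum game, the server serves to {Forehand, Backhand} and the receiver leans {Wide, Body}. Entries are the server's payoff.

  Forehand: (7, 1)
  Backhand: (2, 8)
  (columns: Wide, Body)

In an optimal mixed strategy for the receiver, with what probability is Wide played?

Row minima: Forehand → 1, Backhand → 2; maximin = 2.
Column maxima: Wide → 7, Body → 8; minimax = 7.
2 ≠ 7, so there is no saddle point; optimal play is mixed.
Let the server play Forehand with probability p. Expected payoff against Wide: 7p + 2(1−p) = 5p + 2; against Body: 1p + 8(1−p) = −7p + 8.
Setting these equal: 5p + 2 = −7p + 8 ⇒ 12p = 6 ⇒ p = 1/2, and the value is (5)·(1/2) + 2 = 9/2.
For the receiver: with q = P(Wide), equating Forehand's and Backhand's payoffs gives 6q + 1 = −6q + 8 ⇒ q = 7/12.

7/12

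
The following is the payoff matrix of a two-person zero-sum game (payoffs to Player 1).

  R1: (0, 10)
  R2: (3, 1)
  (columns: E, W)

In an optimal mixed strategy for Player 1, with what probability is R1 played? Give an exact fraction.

1/6

Row minima: R1 → 0, R2 → 1; maximin = 1.
Column maxima: E → 3, W → 10; minimax = 3.
1 ≠ 3, so there is no saddle point; optimal play is mixed.
Let Player 1 play R1 with probability p. Expected payoff against E: 0p + 3(1−p) = −3p + 3; against W: 10p + 1(1−p) = 9p + 1.
Setting these equal: −3p + 3 = 9p + 1 ⇒ −12p = -2 ⇒ p = 1/6, and the value is (-3)·(1/6) + 3 = 5/2.
For Player 2: with q = P(E), equating R1's and R2's payoffs gives −10q + 10 = 2q + 1 ⇒ q = 3/4.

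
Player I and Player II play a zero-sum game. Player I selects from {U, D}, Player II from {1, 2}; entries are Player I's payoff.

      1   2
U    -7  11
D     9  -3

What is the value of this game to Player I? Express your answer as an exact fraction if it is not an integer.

13/5

Row minima: U → -7, D → -3; maximin = -3.
Column maxima: 1 → 9, 2 → 11; minimax = 9.
-3 ≠ 9, so there is no saddle point; optimal play is mixed.
Let Player I play U with probability p. Expected payoff against 1: (-7)p + 9(1−p) = −16p + 9; against 2: 11p + (-3)(1−p) = 14p − 3.
Setting these equal: −16p + 9 = 14p − 3 ⇒ −30p = -12 ⇒ p = 2/5, and the value is (-16)·(2/5) + 9 = 13/5.
For Player II: with q = P(1), equating U's and D's payoffs gives −18q + 11 = 12q − 3 ⇒ q = 7/15.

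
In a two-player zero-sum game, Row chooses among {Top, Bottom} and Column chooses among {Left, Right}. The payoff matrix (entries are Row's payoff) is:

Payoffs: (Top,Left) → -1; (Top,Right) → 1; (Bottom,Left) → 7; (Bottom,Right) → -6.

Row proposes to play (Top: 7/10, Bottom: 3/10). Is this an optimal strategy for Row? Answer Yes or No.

No

Against Left this mix gives (7/10)·(-1) + (3/10)·7 = 7/5.
Against Right this mix gives (7/10)·1 + (3/10)·(-6) = -11/10.
Column will play Right, holding Row to -11/10. Shifting weight toward the row that does better against Right would raise this floor (the equalizing mix achieves 1/15 against both Right and Left), so the proposed strategy is not optimal.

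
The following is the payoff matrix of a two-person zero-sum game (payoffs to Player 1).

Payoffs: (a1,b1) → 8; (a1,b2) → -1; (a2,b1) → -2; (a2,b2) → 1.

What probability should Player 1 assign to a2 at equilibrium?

Row minima: a1 → -1, a2 → -2; maximin = -1.
Column maxima: b1 → 8, b2 → 1; minimax = 1.
-1 ≠ 1, so there is no saddle point; optimal play is mixed.
Let Player 1 play a1 with probability p. Expected payoff against b1: 8p + (-2)(1−p) = 10p − 2; against b2: (-1)p + 1(1−p) = −2p + 1.
Setting these equal: 10p − 2 = −2p + 1 ⇒ 12p = 3 ⇒ p = 1/4, and the value is (10)·(1/4) − 2 = 1/2.
For Player 2: with q = P(b1), equating a1's and a2's payoffs gives 9q − 1 = −3q + 1 ⇒ q = 1/6.

3/4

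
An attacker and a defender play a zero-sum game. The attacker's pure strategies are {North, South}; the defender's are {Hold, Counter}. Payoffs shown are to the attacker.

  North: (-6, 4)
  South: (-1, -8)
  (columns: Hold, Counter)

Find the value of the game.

-52/17

Row minima: North → -6, South → -8; maximin = -6.
Column maxima: Hold → -1, Counter → 4; minimax = -1.
-6 ≠ -1, so there is no saddle point; optimal play is mixed.
Let the attacker play North with probability p. Expected payoff against Hold: (-6)p + (-1)(1−p) = −5p − 1; against Counter: 4p + (-8)(1−p) = 12p − 8.
Setting these equal: −5p − 1 = 12p − 8 ⇒ −17p = -7 ⇒ p = 7/17, and the value is (-5)·(7/17) − 1 = -52/17.
For the defender: with q = P(Hold), equating North's and South's payoffs gives −10q + 4 = 7q − 8 ⇒ q = 12/17.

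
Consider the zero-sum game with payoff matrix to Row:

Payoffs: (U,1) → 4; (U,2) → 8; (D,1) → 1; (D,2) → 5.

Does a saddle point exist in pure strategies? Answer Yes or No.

Row minima: U → 4, D → 1; maximin = 4.
Column maxima: 1 → 4, 2 → 8; minimax = 4.
maximin = minimax = 4, so a saddle point exists.

Yes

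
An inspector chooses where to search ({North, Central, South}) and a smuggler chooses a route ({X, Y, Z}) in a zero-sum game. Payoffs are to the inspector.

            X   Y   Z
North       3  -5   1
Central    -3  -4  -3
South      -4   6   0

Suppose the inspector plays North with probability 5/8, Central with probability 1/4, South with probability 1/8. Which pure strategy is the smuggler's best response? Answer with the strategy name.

If the smuggler plays X, the inspector's expected payoff is (5/8)·3 + (1/4)·(-3) + (1/8)·(-4) = 5/8.
If the smuggler plays Y, the inspector's expected payoff is (5/8)·(-5) + (1/4)·(-4) + (1/8)·6 = -27/8.
If the smuggler plays Z, the inspector's expected payoff is (5/8)·1 + (1/4)·(-3) + (1/8)·0 = -1/8.
The smuggler minimizes the inspector's payoff; the smallest is -27/8, so the best response is Y.

Y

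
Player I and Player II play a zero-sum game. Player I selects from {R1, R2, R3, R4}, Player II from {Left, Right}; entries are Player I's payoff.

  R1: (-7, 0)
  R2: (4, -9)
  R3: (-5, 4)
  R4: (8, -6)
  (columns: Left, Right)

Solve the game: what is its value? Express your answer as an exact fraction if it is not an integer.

Row minima: R1 → -7, R2 → -9, R3 → -5, R4 → -6; maximin = -5.
Column maxima: Left → 8, Right → 4; minimax = 4.
-5 ≠ 4, so there is no saddle point; optimal play is mixed.
R1 is strictly dominated by R3, so Player I never plays it.
R2 is strictly dominated by R4, so Player I never plays it.
On the remaining 2×2 (R3, R4 vs Left, Right):
Let Player I play R3 with probability p. Expected payoff against Left: (-5)p + 8(1−p) = −13p + 8; against Right: 4p + (-6)(1−p) = 10p − 6.
Setting these equal: −13p + 8 = 10p − 6 ⇒ −23p = -14 ⇒ p = 14/23, and the value is (-13)·(14/23) + 8 = 2/23.
For Player II: with q = P(Left), equating R3's and R4's payoffs gives −9q + 4 = 14q − 6 ⇒ q = 10/23.

2/23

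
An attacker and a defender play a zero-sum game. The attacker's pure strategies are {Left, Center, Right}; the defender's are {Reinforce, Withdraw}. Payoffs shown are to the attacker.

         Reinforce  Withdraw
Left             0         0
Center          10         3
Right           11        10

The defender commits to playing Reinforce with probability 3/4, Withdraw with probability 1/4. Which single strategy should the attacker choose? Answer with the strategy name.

Right

Expected payoff of Left: (3/4)·0 + (1/4)·0 = 0.
Expected payoff of Center: (3/4)·10 + (1/4)·3 = 33/4.
Expected payoff of Right: (3/4)·11 + (1/4)·10 = 43/4.
The largest is 43/4, so the attacker's best response is Right.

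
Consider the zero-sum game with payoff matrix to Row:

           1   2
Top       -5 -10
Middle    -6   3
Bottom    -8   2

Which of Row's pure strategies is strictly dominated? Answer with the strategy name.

Bottom

Middle gives a strictly higher payoff than Bottom against every column: -6 > -8, 3 > 2.
So Bottom is strictly dominated and Row never plays it.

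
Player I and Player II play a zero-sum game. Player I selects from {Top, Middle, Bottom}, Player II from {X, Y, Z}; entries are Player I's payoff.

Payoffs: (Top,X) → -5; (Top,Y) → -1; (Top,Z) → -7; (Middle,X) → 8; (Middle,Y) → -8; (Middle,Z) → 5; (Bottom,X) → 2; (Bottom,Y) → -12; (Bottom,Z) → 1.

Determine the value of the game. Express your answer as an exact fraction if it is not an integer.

Row minima: Top → -7, Middle → -8, Bottom → -12; maximin = -7.
Column maxima: X → 8, Y → -1, Z → 5; minimax = -1.
-7 ≠ -1, so there is no saddle point; optimal play is mixed.
Bottom is strictly dominated by Middle, so Player I never plays it.
X is strictly dominated by Z (it gives Player I strictly more in every row), so Player II never plays it.
On the remaining 2×2 (Top, Middle vs Y, Z):
Let Player I play Top with probability p. Expected payoff against Y: (-1)p + (-8)(1−p) = 7p − 8; against Z: (-7)p + 5(1−p) = −12p + 5.
Setting these equal: 7p − 8 = −12p + 5 ⇒ 19p = 13 ⇒ p = 13/19, and the value is (7)·(13/19) − 8 = -61/19.
For Player II: with q = P(Y), equating Top's and Middle's payoffs gives 6q − 7 = −13q + 5 ⇒ q = 12/19.

-61/19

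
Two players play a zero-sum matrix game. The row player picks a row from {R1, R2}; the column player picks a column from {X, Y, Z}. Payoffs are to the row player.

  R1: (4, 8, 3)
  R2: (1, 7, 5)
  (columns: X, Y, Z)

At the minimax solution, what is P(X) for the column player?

Row minima: R1 → 3, R2 → 1; maximin = 3.
Column maxima: X → 4, Y → 8, Z → 5; minimax = 4.
3 ≠ 4, so there is no saddle point; optimal play is mixed.
Y is strictly dominated by X (it gives the row player strictly more in every row), so the column player never plays it.
On the remaining 2×2 (R1, R2 vs X, Z):
Let the row player play R1 with probability p. Expected payoff against X: 4p + 1(1−p) = 3p + 1; against Z: 3p + 5(1−p) = −2p + 5.
Setting these equal: 3p + 1 = −2p + 5 ⇒ 5p = 4 ⇒ p = 4/5, and the value is (3)·(4/5) + 1 = 17/5.
For the column player: with q = P(X), equating R1's and R2's payoffs gives q + 3 = −4q + 5 ⇒ q = 2/5.

2/5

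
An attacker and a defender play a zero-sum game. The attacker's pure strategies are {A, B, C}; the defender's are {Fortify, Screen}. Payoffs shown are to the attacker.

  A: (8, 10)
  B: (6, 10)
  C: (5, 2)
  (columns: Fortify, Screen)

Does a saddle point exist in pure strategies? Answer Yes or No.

Yes

Row minima: A → 8, B → 6, C → 2; maximin = 8.
Column maxima: Fortify → 8, Screen → 10; minimax = 8.
maximin = minimax = 8, so a saddle point exists.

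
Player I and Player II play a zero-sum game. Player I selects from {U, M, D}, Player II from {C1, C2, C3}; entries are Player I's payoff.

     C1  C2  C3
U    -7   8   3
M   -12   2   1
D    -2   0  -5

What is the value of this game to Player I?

Row minima: U → -7, M → -12, D → -5; maximin = -5.
Column maxima: C1 → -2, C2 → 8, C3 → 3; minimax = -2.
-5 ≠ -2, so there is no saddle point; optimal play is mixed.
M is strictly dominated by U, so Player I never plays it.
C2 is strictly dominated by C1 (it gives Player I strictly more in every row), so Player II never plays it.
On the remaining 2×2 (U, D vs C1, C3):
Let Player I play U with probability p. Expected payoff against C1: (-7)p + (-2)(1−p) = −5p − 2; against C3: 3p + (-5)(1−p) = 8p − 5.
Setting these equal: −5p − 2 = 8p − 5 ⇒ −13p = -3 ⇒ p = 3/13, and the value is (-5)·(3/13) − 2 = -41/13.
For Player II: with q = P(C1), equating U's and D's payoffs gives −10q + 3 = 3q − 5 ⇒ q = 8/13.

-41/13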